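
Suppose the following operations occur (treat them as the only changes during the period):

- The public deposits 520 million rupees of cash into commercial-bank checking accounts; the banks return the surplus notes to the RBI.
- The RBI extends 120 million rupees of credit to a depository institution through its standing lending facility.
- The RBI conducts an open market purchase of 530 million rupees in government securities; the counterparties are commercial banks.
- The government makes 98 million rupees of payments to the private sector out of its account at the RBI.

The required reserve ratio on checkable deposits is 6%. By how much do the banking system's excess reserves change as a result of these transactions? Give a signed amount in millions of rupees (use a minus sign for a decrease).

+1230.92 million

Currency deposit 520 million rupees: reserves +520M, deposits +520M.
Discount-window loan 120 million rupees: reserves +120M, deposits 0.
OMO purchase (from banks) 530 million rupees: reserves +530M, deposits 0.
Government spending 98 million rupees: reserves +98M, deposits +98M.
Totals: Δreserves = +1268M, Δdeposits = +618M.
Δrequired reserves = 6% × +618M = +37.08M.
Δexcess reserves = Δreserves − Δrequired = +1268M − (+37.08M) = +1230.92 million.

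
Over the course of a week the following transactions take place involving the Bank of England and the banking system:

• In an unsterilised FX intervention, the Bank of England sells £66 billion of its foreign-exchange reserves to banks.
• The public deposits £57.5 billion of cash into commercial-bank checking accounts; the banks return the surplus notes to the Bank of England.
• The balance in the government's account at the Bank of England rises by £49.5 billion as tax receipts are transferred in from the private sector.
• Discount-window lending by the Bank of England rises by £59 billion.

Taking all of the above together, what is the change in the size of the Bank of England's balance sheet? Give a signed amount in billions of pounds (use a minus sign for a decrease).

-£7 billion

Bank of England balance sheet:
  Assets:      Loans to banks +£59B, Foreign assets −£66B
  Liabilities: Bank reserves +£1B, Currency in circulation −£57.5B, Government deposits +£49.5B
Commercial banking system:
  Assets:      Reserves at CB +£1B, Foreign assets +£66B
  Liabilities: Checkable deposits +£8B, Borrowings from CB +£59B
Change in total Bank of England assets = -£7 billion.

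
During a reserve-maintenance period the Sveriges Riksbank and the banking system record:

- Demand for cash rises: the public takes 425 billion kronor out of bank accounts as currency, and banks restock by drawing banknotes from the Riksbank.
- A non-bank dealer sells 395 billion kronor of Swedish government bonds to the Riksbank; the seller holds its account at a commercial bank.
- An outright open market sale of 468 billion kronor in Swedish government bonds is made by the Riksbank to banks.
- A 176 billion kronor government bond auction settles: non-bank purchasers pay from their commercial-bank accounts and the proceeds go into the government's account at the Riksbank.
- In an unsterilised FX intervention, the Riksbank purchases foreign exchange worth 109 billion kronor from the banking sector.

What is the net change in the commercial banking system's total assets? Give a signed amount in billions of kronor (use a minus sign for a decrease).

-206 billion

Currency withdrawal 425 billion kronor: bank balance sheets shrink → −425B.
Asset purchase (from non-banks) 395 billion kronor: bank balance sheets expand → +395B.
OMO sale (to banks) 468 billion kronor: just an asset swap on bank balance sheets → 0.
Government account inflow 176 billion kronor: bank balance sheets shrink → −176B.
FX purchase 109 billion kronor: just an asset swap on bank balance sheets → 0.
Net: −425 + 395 + 0 − 176 + 0 = -206 billion.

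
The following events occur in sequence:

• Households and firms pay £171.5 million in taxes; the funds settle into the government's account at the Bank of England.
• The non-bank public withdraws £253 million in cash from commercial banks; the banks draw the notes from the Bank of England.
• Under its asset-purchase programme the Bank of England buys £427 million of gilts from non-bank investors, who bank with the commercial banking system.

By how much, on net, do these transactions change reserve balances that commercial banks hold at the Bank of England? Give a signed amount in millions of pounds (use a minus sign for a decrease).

+£2.5 million

Bank of England balance sheet:
  Assets:      Securities +£427M
  Liabilities: Bank reserves +£2.5M, Currency in circulation +£253M, Government deposits +£171.5M
So the change in reserve balances that commercial banks hold at the Bank of England is +£2.5 million.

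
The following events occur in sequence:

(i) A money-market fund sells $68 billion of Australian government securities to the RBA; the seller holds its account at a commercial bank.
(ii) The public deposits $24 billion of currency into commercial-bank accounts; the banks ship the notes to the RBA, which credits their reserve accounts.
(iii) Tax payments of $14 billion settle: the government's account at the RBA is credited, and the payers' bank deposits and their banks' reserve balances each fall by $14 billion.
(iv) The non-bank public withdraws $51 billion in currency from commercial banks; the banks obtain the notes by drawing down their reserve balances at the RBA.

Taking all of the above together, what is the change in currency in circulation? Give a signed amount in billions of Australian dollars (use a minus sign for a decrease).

RBA balance sheet:
  Assets:      Securities +$68B
  Liabilities: Bank reserves +$27B, Currency in circulation +$27B, Government deposits +$14B
So the change in currency in circulation is +$27 billion.

+$27 billion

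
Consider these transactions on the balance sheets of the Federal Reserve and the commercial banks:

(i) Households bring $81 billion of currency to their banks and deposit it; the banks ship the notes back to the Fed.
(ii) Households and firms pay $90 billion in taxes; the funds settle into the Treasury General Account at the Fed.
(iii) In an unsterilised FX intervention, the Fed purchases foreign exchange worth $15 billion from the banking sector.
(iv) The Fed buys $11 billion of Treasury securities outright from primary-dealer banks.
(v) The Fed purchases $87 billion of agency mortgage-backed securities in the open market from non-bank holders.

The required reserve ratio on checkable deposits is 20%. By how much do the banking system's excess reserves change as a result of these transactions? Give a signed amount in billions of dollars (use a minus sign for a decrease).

Currency deposit $81 billion: reserves +$81B, deposits +$81B.
Government account inflow $90 billion: reserves −$90B, deposits −$90B.
FX purchase $15 billion: reserves +$15B, deposits 0.
OMO purchase (from banks) $11 billion: reserves +$11B, deposits 0.
Asset purchase (from non-banks) $87 billion: reserves +$87B, deposits +$87B.
Totals: Δreserves = +$104B, Δdeposits = +$78B.
Δrequired reserves = 20% × +$78B = +$15.6B.
Δexcess reserves = Δreserves − Δrequired = +$104B − (+$15.6B) = +$88.4 billion.

+$88.4 billion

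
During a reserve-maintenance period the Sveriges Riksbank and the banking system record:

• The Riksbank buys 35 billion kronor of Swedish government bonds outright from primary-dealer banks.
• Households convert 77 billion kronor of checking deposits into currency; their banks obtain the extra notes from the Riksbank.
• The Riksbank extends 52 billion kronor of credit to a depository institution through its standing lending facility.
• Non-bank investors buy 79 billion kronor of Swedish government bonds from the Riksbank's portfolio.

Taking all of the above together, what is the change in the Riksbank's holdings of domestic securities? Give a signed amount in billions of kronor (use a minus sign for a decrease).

-44 billion

OMO purchase (from banks) 35 billion kronor: securities added to the Riksbank's portfolio → +35B.
Currency withdrawal 77 billion kronor: the Riksbank's securities portfolio is untouched → 0.
Discount-window loan 52 billion kronor: the Riksbank's securities portfolio is untouched → 0.
Asset sale (to non-banks) 79 billion kronor: securities removed from the Riksbank's portfolio → −79B.
Net: 35 + 0 + 0 − 79 = -44 billion.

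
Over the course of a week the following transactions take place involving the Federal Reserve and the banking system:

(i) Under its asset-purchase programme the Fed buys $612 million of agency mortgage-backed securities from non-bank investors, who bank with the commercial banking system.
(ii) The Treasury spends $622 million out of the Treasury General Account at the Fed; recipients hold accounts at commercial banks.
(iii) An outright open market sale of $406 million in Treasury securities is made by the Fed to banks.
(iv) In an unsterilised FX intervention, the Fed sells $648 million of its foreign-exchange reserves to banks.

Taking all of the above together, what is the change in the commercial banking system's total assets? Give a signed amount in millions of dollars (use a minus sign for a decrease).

+$1234 million

Asset purchase (from non-banks) $612 million: bank balance sheets expand → +$612M.
Government spending $622 million: bank balance sheets expand → +$622M.
OMO sale (to banks) $406 million: just an asset swap on bank balance sheets → 0.
FX sale $648 million: just an asset swap on bank balance sheets → 0.
Net: 612 + 622 + 0 + 0 = +$1234 million.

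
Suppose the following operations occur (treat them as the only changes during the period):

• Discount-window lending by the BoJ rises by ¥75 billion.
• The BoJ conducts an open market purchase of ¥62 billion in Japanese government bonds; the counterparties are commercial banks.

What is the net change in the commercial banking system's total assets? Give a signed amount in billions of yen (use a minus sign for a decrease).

+¥75 billion

BoJ balance sheet:
  Assets:      Securities +¥62B, Loans to banks +¥75B
  Liabilities: Bank reserves +¥137B
Commercial banking system:
  Assets:      Reserves at CB +¥137B, Securities −¥62B
  Liabilities: Borrowings from CB +¥75B
Change in total bank assets = +¥75 billion.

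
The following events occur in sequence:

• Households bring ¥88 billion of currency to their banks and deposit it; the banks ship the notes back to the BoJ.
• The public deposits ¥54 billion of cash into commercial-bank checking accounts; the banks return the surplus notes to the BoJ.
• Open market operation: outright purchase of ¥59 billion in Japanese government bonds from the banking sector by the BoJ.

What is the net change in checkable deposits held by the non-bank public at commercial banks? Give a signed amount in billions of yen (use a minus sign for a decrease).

+¥142 billion

Currency deposit ¥88 billion: non-bank counterparties' bank balances rise → +¥88B.
Currency deposit ¥54 billion: non-bank counterparties' bank balances rise → +¥54B.
OMO purchase (from banks) ¥59 billion: the counterparty is a bank, so public deposits are unchanged → 0.
Net: 88 + 54 + 0 = +¥142 billion.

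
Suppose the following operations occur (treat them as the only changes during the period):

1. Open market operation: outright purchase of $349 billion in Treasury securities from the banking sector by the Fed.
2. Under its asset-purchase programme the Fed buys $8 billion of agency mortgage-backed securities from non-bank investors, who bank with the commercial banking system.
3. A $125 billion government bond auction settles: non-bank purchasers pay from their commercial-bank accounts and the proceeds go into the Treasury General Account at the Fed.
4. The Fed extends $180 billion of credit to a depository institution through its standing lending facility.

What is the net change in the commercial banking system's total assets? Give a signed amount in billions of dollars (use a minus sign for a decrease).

OMO purchase (from banks) $349 billion: just an asset swap on bank balance sheets → 0.
Asset purchase (from non-banks) $8 billion: bank balance sheets expand → +$8B.
Government account inflow $125 billion: bank balance sheets shrink → −$125B.
Discount-window loan $180 billion: bank balance sheets expand → +$180B.
Net: 0 + 8 − 125 + 180 = +$63 billion.

+$63 billion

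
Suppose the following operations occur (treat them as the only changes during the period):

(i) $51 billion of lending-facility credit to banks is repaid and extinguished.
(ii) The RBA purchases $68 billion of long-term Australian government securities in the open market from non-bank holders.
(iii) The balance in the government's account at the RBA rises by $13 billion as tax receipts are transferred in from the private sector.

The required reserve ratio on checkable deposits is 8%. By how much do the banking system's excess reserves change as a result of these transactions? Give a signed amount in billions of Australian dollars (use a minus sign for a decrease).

Discount-window repayment $51 billion: reserves −$51B, deposits 0.
Asset purchase (from non-banks) $68 billion: reserves +$68B, deposits +$68B.
Government account inflow $13 billion: reserves −$13B, deposits −$13B.
Totals: Δreserves = +$4B, Δdeposits = +$55B.
Δrequired reserves = 8% × +$55B = +$4.4B.
Δexcess reserves = Δreserves − Δrequired = +$4B − (+$4.4B) = -$0.4 billion.

-$0.4 billion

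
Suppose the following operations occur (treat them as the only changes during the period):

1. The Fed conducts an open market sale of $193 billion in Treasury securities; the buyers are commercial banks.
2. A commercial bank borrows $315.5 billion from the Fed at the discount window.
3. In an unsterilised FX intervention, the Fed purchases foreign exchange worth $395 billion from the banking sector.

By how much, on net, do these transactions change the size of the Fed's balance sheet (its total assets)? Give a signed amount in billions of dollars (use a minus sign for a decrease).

OMO sale (to banks) $193 billion: a Fed asset is shed → −$193B.
Discount-window loan $315.5 billion: a Fed asset is acquired → +$315.5B.
FX purchase $395 billion: a Fed asset is acquired → +$395B.
Net: −193 + 315.5 + 395 = +$517.5 billion.

+$517.5 billion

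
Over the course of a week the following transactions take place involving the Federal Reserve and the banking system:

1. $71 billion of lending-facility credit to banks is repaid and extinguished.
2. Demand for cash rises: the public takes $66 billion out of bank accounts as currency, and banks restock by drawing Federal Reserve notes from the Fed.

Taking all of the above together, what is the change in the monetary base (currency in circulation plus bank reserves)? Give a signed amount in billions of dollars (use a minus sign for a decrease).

Fed balance sheet:
  Assets:      Loans to banks −$71B
  Liabilities: Bank reserves −$137B, Currency in circulation +$66B
Commercial banking system:
  Assets:      Reserves at CB −$137B
  Liabilities: Checkable deposits −$66B, Borrowings from CB −$71B
Monetary base = currency + reserves: +$66B + (−$137B) = -$71 billion.

-$71 billion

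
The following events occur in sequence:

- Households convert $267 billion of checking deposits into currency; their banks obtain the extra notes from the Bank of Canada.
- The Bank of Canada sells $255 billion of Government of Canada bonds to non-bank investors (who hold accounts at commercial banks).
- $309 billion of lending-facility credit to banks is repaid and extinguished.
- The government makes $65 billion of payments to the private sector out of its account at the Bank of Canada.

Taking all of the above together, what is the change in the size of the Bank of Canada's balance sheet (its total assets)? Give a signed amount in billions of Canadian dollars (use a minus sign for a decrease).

Bank of Canada balance sheet:
  Assets:      Securities −$255B, Loans to banks −$309B
  Liabilities: Bank reserves −$766B, Currency in circulation +$267B, Government deposits −$65B
Commercial banking system:
  Assets:      Reserves at CB −$766B
  Liabilities: Checkable deposits −$457B, Borrowings from CB −$309B
Change in total Bank of Canada assets = -$564 billion.

-$564 billion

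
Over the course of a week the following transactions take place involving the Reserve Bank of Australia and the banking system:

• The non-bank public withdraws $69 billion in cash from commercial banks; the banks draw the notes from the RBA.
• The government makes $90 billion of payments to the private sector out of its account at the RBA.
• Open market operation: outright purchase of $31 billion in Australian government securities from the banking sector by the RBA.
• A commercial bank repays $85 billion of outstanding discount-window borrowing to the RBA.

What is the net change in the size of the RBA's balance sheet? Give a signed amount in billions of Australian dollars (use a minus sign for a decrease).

RBA balance sheet:
  Assets:      Securities +$31B, Loans to banks −$85B
  Liabilities: Bank reserves −$33B, Currency in circulation +$69B, Government deposits −$90B
Change in total RBA assets = -$54 billion.

-$54 billion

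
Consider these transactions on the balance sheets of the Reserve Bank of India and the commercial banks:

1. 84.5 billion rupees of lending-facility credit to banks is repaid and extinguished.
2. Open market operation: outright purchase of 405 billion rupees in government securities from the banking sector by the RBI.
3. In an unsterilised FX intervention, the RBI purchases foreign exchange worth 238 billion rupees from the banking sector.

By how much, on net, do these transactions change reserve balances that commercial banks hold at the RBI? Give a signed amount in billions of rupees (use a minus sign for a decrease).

RBI balance sheet:
  Assets:      Securities +405B, Loans to banks −84.5B, Foreign assets +238B
  Liabilities: Bank reserves +558.5B
So the change in reserve balances that commercial banks hold at the RBI is +558.5 billion.

+558.5 billion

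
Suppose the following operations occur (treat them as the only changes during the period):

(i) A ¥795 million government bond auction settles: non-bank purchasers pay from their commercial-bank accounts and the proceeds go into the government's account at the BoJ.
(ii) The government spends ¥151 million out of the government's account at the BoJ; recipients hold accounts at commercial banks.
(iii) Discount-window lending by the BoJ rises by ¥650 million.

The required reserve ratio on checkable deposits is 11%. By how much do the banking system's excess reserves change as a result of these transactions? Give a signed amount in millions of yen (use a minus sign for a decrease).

+¥76.84 million

Government account inflow ¥795 million: reserves −¥795M, deposits −¥795M.
Government spending ¥151 million: reserves +¥151M, deposits +¥151M.
Discount-window loan ¥650 million: reserves +¥650M, deposits 0.
Totals: Δreserves = +¥6M, Δdeposits = −¥644M.
Δrequired reserves = 11% × −¥644M = −¥70.84M.
Δexcess reserves = Δreserves − Δrequired = +¥6M − (−¥70.84M) = +¥76.84 million.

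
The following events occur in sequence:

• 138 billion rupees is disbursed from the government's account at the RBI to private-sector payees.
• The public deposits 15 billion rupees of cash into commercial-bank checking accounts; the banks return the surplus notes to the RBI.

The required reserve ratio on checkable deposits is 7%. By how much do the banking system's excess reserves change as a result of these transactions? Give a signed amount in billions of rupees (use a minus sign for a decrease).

Government spending 138 billion rupees: reserves +138B, deposits +138B.
Currency deposit 15 billion rupees: reserves +15B, deposits +15B.
Totals: Δreserves = +153B, Δdeposits = +153B.
Δrequired reserves = 7% × +153B = +10.71B.
Δexcess reserves = Δreserves − Δrequired = +153B − (+10.71B) = +142.29 billion.

+142.29 billion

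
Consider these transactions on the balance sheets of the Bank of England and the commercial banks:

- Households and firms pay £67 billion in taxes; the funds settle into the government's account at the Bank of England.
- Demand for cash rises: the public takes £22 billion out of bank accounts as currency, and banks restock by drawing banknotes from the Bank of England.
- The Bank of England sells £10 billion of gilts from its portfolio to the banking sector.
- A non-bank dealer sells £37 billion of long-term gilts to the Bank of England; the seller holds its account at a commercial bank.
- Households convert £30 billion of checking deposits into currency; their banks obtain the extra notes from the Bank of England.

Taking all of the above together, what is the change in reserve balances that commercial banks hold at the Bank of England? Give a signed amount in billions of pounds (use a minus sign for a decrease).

Bank of England balance sheet:
  Assets:      Securities +£27B
  Liabilities: Bank reserves −£92B, Currency in circulation +£52B, Government deposits +£67B
So the change in reserve balances that commercial banks hold at the Bank of England is -£92 billion.

-£92 billion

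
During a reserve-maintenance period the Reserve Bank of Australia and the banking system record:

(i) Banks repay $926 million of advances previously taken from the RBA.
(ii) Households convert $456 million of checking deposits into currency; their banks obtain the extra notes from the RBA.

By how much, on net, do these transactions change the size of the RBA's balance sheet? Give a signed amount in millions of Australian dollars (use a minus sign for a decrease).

-$926 million

Discount-window repayment $926 million: an RBA asset is shed → −$926M.
Currency withdrawal $456 million: only the composition of liabilities changes → 0.
Net: −926 + 0 = -$926 million.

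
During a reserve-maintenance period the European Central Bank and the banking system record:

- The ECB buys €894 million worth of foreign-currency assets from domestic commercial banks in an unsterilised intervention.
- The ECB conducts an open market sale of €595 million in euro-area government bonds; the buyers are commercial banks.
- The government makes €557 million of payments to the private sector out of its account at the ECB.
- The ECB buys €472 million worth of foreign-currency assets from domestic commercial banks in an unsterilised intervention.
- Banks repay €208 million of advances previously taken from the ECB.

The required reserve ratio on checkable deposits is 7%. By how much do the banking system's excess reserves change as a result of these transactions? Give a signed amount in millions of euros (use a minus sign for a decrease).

+€1081.01 million

FX purchase €894 million: reserves +€894M, deposits 0.
OMO sale (to banks) €595 million: reserves −€595M, deposits 0.
Government spending €557 million: reserves +€557M, deposits +€557M.
FX purchase €472 million: reserves +€472M, deposits 0.
Discount-window repayment €208 million: reserves −€208M, deposits 0.
Totals: Δreserves = +€1120M, Δdeposits = +€557M.
Δrequired reserves = 7% × +€557M = +€38.99M.
Δexcess reserves = Δreserves − Δrequired = +€1120M − (+€38.99M) = +€1081.01 million.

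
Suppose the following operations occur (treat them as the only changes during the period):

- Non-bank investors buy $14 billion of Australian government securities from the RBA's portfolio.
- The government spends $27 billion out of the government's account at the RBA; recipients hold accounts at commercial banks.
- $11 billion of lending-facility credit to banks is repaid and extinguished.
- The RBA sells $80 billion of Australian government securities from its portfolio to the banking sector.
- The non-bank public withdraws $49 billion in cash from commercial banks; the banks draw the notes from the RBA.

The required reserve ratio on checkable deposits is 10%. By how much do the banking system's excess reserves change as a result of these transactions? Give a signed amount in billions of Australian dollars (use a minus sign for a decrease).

Asset sale (to non-banks) $14 billion: reserves −$14B, deposits −$14B.
Government spending $27 billion: reserves +$27B, deposits +$27B.
Discount-window repayment $11 billion: reserves −$11B, deposits 0.
OMO sale (to banks) $80 billion: reserves −$80B, deposits 0.
Currency withdrawal $49 billion: reserves −$49B, deposits −$49B.
Totals: Δreserves = −$127B, Δdeposits = −$36B.
Δrequired reserves = 10% × −$36B = −$3.6B.
Δexcess reserves = Δreserves − Δrequired = −$127B − (−$3.6B) = -$123.4 billion.

-$123.4 billion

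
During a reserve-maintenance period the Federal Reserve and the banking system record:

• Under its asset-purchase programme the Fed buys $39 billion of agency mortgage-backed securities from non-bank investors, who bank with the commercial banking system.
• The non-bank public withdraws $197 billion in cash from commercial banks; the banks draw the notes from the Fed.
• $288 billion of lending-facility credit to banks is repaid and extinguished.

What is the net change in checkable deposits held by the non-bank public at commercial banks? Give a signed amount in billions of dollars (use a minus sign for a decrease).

-$158 billion

Fed balance sheet:
  Assets:      Securities +$39B, Loans to banks −$288B
  Liabilities: Bank reserves −$446B, Currency in circulation +$197B
Commercial banking system:
  Assets:      Reserves at CB −$446B
  Liabilities: Checkable deposits −$158B, Borrowings from CB −$288B
So the change in checkable deposits held by the non-bank public at commercial banks is -$158 billion.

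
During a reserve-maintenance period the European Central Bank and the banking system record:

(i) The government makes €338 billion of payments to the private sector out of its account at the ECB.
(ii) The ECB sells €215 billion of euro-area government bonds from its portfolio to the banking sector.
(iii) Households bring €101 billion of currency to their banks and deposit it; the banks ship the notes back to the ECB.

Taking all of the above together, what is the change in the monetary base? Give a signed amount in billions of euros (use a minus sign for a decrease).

+€123 billion

ECB balance sheet:
  Assets:      Securities −€215B
  Liabilities: Bank reserves +€224B, Currency in circulation −€101B, Government deposits −€338B
Monetary base = currency + reserves: −€101B + (+€224B) = +€123 billion.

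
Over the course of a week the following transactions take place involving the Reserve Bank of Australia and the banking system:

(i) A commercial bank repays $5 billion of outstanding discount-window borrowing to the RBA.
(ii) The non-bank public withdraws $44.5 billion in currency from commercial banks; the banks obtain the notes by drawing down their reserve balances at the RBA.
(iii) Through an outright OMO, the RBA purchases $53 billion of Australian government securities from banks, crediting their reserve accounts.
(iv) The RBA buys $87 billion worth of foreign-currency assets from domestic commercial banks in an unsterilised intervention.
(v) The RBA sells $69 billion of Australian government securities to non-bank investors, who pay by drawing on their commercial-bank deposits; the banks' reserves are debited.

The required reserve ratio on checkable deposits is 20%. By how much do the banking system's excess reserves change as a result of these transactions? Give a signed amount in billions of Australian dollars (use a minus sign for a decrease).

Discount-window repayment $5 billion: reserves −$5B, deposits 0.
Currency withdrawal $44.5 billion: reserves −$44.5B, deposits −$44.5B.
OMO purchase (from banks) $53 billion: reserves +$53B, deposits 0.
FX purchase $87 billion: reserves +$87B, deposits 0.
Asset sale (to non-banks) $69 billion: reserves −$69B, deposits −$69B.
Totals: Δreserves = +$21.5B, Δdeposits = −$113.5B.
Δrequired reserves = 20% × −$113.5B = −$22.7B.
Δexcess reserves = Δreserves − Δrequired = +$21.5B − (−$22.7B) = +$44.2 billion.

+$44.2 billion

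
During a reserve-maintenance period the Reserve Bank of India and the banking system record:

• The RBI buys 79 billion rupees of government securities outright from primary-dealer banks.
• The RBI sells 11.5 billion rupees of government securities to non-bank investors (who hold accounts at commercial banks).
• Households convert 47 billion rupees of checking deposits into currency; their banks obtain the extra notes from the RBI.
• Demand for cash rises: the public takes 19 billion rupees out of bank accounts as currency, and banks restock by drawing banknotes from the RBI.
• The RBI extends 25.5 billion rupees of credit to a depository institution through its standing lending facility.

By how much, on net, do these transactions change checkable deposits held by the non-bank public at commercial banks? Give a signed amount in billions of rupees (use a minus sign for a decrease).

OMO purchase (from banks) 79 billion rupees: the counterparty is a bank, so public deposits are unchanged → 0.
Asset sale (to non-banks) 11.5 billion rupees: non-bank counterparties' bank balances fall → −11.5B.
Currency withdrawal 47 billion rupees: non-bank counterparties' bank balances fall → −47B.
Currency withdrawal 19 billion rupees: non-bank counterparties' bank balances fall → −19B.
Discount-window loan 25.5 billion rupees: the counterparty is a bank, so public deposits are unchanged → 0.
Net: 0 − 11.5 − 47 − 19 + 0 = -77.5 billion.

-77.5 billion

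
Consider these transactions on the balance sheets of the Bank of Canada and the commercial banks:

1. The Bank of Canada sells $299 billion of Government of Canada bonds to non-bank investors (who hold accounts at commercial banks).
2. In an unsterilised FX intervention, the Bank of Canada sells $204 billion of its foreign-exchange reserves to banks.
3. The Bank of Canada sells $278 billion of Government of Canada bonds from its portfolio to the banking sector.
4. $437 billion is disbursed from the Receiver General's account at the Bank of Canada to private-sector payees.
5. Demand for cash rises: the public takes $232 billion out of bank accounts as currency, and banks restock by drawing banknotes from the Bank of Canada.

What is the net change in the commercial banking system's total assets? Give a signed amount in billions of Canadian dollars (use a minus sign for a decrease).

Asset sale (to non-banks) $299 billion: bank balance sheets shrink → −$299B.
FX sale $204 billion: just an asset swap on bank balance sheets → 0.
OMO sale (to banks) $278 billion: just an asset swap on bank balance sheets → 0.
Government spending $437 billion: bank balance sheets expand → +$437B.
Currency withdrawal $232 billion: bank balance sheets shrink → −$232B.
Net: −299 + 0 + 0 + 437 − 232 = -$94 billion.

-$94 billion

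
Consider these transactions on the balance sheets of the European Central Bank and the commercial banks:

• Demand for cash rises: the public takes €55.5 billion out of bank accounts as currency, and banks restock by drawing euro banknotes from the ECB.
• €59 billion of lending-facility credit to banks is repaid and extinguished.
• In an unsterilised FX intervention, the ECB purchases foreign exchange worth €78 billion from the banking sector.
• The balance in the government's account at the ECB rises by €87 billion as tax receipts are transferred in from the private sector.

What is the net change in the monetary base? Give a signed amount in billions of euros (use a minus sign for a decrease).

-€68 billion

ECB balance sheet:
  Assets:      Loans to banks −€59B, Foreign assets +€78B
  Liabilities: Bank reserves −€123.5B, Currency in circulation +€55.5B, Government deposits +€87B
Commercial banking system:
  Assets:      Reserves at CB −€123.5B, Foreign assets −€78B
  Liabilities: Checkable deposits −€142.5B, Borrowings from CB −€59B
Monetary base = currency + reserves: +€55.5B + (−€123.5B) = -€68 billion.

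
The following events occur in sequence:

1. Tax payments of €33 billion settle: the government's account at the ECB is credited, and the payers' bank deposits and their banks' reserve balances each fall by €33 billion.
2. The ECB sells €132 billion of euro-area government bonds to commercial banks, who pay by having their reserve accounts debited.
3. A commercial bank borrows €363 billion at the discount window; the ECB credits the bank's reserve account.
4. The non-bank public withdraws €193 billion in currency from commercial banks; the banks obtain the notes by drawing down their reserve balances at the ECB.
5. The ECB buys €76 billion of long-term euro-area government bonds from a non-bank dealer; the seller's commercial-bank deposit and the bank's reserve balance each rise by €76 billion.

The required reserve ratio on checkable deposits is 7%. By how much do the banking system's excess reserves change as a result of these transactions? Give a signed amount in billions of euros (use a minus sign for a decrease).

Government account inflow €33 billion: reserves −€33B, deposits −€33B.
OMO sale (to banks) €132 billion: reserves −€132B, deposits 0.
Discount-window loan €363 billion: reserves +€363B, deposits 0.
Currency withdrawal €193 billion: reserves −€193B, deposits −€193B.
Asset purchase (from non-banks) €76 billion: reserves +€76B, deposits +€76B.
Totals: Δreserves = +€81B, Δdeposits = −€150B.
Δrequired reserves = 7% × −€150B = −€10.5B.
Δexcess reserves = Δreserves − Δrequired = +€81B − (−€10.5B) = +€91.5 billion.

+€91.5 billion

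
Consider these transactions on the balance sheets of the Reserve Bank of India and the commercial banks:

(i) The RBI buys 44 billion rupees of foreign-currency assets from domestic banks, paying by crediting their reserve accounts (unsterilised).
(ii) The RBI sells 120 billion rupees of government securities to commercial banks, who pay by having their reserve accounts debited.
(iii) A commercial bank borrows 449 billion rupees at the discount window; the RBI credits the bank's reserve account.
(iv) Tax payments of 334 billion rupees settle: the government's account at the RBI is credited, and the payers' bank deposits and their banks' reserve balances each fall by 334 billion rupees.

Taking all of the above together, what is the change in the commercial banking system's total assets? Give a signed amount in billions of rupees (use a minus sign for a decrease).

FX purchase 44 billion rupees: just an asset swap on bank balance sheets → 0.
OMO sale (to banks) 120 billion rupees: just an asset swap on bank balance sheets → 0.
Discount-window loan 449 billion rupees: bank balance sheets expand → +449B.
Government account inflow 334 billion rupees: bank balance sheets shrink → −334B.
Net: 0 + 0 + 449 − 334 = +115 billion.

+115 billion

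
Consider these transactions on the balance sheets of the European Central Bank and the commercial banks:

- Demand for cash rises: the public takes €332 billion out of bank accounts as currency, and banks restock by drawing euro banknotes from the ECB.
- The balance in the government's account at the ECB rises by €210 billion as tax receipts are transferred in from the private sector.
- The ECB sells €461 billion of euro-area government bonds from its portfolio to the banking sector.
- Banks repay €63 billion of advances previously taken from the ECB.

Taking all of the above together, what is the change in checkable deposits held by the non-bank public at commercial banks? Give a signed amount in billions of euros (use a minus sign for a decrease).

ECB balance sheet:
  Assets:      Securities −€461B, Loans to banks −€63B
  Liabilities: Bank reserves −€1066B, Currency in circulation +€332B, Government deposits +€210B
Commercial banking system:
  Assets:      Reserves at CB −€1066B, Securities +€461B
  Liabilities: Checkable deposits −€542B, Borrowings from CB −€63B
So the change in checkable deposits held by the non-bank public at commercial banks is -€542 billion.

-€542 billion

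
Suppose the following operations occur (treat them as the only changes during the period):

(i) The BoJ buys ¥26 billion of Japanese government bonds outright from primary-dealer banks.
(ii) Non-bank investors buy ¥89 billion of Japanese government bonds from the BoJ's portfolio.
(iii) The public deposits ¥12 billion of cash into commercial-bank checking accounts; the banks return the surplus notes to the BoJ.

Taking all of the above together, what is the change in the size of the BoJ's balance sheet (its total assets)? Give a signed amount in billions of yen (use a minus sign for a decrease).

-¥63 billion

BoJ balance sheet:
  Assets:      Securities −¥63B
  Liabilities: Bank reserves −¥51B, Currency in circulation −¥12B
Change in total BoJ assets = -¥63 billion.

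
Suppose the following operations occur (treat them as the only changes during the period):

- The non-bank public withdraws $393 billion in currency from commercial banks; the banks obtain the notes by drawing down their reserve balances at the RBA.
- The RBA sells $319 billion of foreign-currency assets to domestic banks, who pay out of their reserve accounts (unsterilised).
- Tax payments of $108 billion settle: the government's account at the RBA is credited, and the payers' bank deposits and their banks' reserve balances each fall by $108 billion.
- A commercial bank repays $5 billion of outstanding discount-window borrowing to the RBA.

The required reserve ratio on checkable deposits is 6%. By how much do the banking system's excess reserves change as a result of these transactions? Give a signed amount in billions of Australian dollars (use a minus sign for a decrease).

-$794.94 billion

Currency withdrawal $393 billion: reserves −$393B, deposits −$393B.
FX sale $319 billion: reserves −$319B, deposits 0.
Government account inflow $108 billion: reserves −$108B, deposits −$108B.
Discount-window repayment $5 billion: reserves −$5B, deposits 0.
Totals: Δreserves = −$825B, Δdeposits = −$501B.
Δrequired reserves = 6% × −$501B = −$30.06B.
Δexcess reserves = Δreserves − Δrequired = −$825B − (−$30.06B) = -$794.94 billion.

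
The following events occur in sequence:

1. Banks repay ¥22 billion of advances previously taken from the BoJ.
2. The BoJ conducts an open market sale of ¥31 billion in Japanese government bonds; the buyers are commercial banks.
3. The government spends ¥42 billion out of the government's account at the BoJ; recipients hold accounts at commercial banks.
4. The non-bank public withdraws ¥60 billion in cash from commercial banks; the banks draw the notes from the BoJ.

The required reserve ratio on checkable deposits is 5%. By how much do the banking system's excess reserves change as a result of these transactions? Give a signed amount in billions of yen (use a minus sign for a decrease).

-¥70.1 billion

Discount-window repayment ¥22 billion: reserves −¥22B, deposits 0.
OMO sale (to banks) ¥31 billion: reserves −¥31B, deposits 0.
Government spending ¥42 billion: reserves +¥42B, deposits +¥42B.
Currency withdrawal ¥60 billion: reserves −¥60B, deposits −¥60B.
Totals: Δreserves = −¥71B, Δdeposits = −¥18B.
Δrequired reserves = 5% × −¥18B = −¥0.9B.
Δexcess reserves = Δreserves − Δrequired = −¥71B − (−¥0.9B) = -¥70.1 billion.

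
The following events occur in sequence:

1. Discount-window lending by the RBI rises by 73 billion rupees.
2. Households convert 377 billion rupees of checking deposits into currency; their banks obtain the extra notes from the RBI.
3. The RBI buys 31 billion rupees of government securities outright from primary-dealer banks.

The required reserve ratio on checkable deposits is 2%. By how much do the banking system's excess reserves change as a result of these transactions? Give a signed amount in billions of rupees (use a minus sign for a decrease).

Discount-window loan 73 billion rupees: reserves +73B, deposits 0.
Currency withdrawal 377 billion rupees: reserves −377B, deposits −377B.
OMO purchase (from banks) 31 billion rupees: reserves +31B, deposits 0.
Totals: Δreserves = −273B, Δdeposits = −377B.
Δrequired reserves = 2% × −377B = −7.54B.
Δexcess reserves = Δreserves − Δrequired = −273B − (−7.54B) = -265.46 billion.

-265.46 billion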